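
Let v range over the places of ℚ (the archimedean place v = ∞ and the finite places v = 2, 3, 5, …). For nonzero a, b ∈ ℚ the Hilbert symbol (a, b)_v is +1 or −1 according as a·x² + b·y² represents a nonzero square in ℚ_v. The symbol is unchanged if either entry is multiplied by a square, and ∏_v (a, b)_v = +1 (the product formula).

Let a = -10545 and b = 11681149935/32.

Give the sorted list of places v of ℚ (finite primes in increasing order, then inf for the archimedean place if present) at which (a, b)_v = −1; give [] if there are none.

[2, 13, 19, 47]

(a, b) ≡ (-10545, 348270) mod (ℚ^×)²; places V = {2, 3, 5, 7, 13, 19, 37, 47, ∞}.
(a,b)_5: α=1, u≡1; β=1, v≡1 (mod 5); (1|5)=+1, (1|5)=+1; sign (−1)^0·+1^1·+1^1 = +1.
(a,b)_19: α=1, u≡15; β=1, v≡3 (mod 19); (15|19)=-1, (3|19)=-1; sign (−1)^1·-1^1·-1^1 = -1.
(a,b)_47: α=0, u≡30; β=1, v≡44 (mod 47); (30|47)=-1, (44|47)=-1; sign (−1)^0·-1^1·-1^0 = -1.
(a,b)_∞: sgn(-10545)=−, sgn(348270)=+, so +1.
(a,b)_13: α=0, u≡11; β=1, v≡3 (mod 13); (11|13)=-1, (3|13)=+1; sign (−1)^0·-1^1·+1^0 = -1.
(a,b)_37: α=1, u≡11; β=2, v≡28 (mod 37); (11|37)=+1, (28|37)=+1; sign (−1)^0·+1^2·+1^1 = +1.
(a,b)_2: α=0, β=-5; u≡7, v≡7 (mod 8); ε(u)ε(v)=1·1, αω(v)=0·0, βω(u)=-5·0; sum ≡ 1  ⇒  -1.
(a,b)_3: α=1, u≡1; β=1, v≡2 (mod 3); (1|3)=+1, (2|3)=-1; sign (−1)^1·+1^1·-1^1 = +1.
(a,b)_7: α=0, u≡4; β=2, v≡3 (mod 7); (4|7)=+1, (3|7)=-1; sign (−1)^0·+1^2·-1^0 = +1.
(-10545, 348270 / ℚ) ramifies at {2, 13, 19, 47}: a division algebra.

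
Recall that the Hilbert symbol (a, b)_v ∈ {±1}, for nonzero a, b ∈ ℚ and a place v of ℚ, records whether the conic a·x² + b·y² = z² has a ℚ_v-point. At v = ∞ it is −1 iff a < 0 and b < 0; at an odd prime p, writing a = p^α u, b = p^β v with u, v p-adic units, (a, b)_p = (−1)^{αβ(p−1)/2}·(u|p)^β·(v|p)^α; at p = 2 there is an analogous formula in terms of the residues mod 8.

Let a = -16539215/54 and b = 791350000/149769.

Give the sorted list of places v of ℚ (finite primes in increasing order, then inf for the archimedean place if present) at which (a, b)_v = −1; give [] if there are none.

[2, 19]

Mod squares: a ≡ -5610, b ≡ 1615. Check v ∈ {∞, 2, 3, 5, 7, 11, 17, 19, 43}.
v=5: a=5^1·(≡3), b=5^5·(≡3) mod 5; (3|5)=-1, (3|5)=-1; (−1)^{1·5·2}·(-1)^5·(-1)^1 = +1.
v=2: v_2(a)=-1, v_2(b)=4; units ≡ 3, 7 (mod 8); ε·ε+αω+βω = 1·1+-1·0+4·1 ≡ 1  ⇒  (a,b)_2 = -1.
v=∞: -5610 < 0 and 1615 > 0  ⇒  (a,b)_∞ = +1.
v=7: a=7^2·(≡1), b=7^2·(≡5) mod 7; (1|7)=+1, (5|7)=-1; (−1)^{2·2·3}·(+1)^2·(-1)^2 = +1.
v=11: a=11^1·(≡8), b=11^0·(≡3) mod 11; (8|11)=-1, (3|11)=+1; (−1)^{1·0·5}·(-1)^0·(+1)^1 = +1.
v=19: a=19^2·(≡2), b=19^1·(≡16) mod 19; (2|19)=-1, (16|19)=+1; (−1)^{2·1·9}·(-1)^1·(+1)^2 = -1.
v=17: a=17^1·(≡5), b=17^1·(≡12) mod 17; (5|17)=-1, (12|17)=-1; (−1)^{1·1·8}·(-1)^1·(-1)^1 = +1.
v=43: a=43^0·(≡16), b=43^-2·(≡14) mod 43; (16|43)=+1, (14|43)=+1; (−1)^{0·-2·21}·(+1)^-2·(+1)^0 = +1.
v=3: a=3^-3·(≡2), b=3^-4·(≡1) mod 3; (2|3)=-1, (1|3)=+1; (−1)^{-3·-4·1}·(-1)^-4·(+1)^-3 = +1.
(-5610, 1615 / ℚ) ramifies at {2, 19}: a division algebra.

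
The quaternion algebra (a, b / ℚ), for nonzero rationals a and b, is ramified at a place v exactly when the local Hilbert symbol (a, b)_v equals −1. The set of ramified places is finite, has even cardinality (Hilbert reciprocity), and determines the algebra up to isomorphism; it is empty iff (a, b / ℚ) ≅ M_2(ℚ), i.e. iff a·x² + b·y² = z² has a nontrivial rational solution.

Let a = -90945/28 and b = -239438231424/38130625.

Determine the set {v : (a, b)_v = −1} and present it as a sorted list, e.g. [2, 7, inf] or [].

(a, b) ≡ (-70735, -574) mod (ℚ^×)²; places V = {2, 3, 5, 7, 13, 19, 23, 37, 41, 43, 47, ∞}.
(a,b)_2: α=-2, β=7; u≡1, v≡1 (mod 8); ε(u)ε(v)=0·0, αω(v)=-2·0, βω(u)=7·0; sum ≡ 0  ⇒  +1.
(a,b)_19: α=0, u≡3; β=-2, v≡18 (mod 19); (3|19)=-1, (18|19)=-1; sign (−1)^0·-1^-2·-1^0 = +1.
(a,b)_47: α=1, u≡40; β=0, v≡36 (mod 47); (40|47)=-1, (36|47)=+1; sign (−1)^0·-1^0·+1^1 = +1.
(a,b)_7: α=-1, u≡5; β=1, v≡1 (mod 7); (5|7)=-1, (1|7)=+1; sign (−1)^1·-1^1·+1^-1 = +1.
(a,b)_5: α=1, u≡2; β=-4, v≡4 (mod 5); (2|5)=-1, (4|5)=+1; sign (−1)^0·-1^-4·+1^1 = +1.
(a,b)_13: α=0, u≡8; β=-2, v≡5 (mod 13); (8|13)=-1, (5|13)=-1; sign (−1)^0·-1^-2·-1^0 = +1.
(a,b)_23: α=0, u≡4; β=2, v≡2 (mod 23); (4|23)=+1, (2|23)=+1; sign (−1)^0·+1^2·+1^0 = +1.
(a,b)_41: α=0, u≡10; β=1, v≡7 (mod 41); (10|41)=+1, (7|41)=-1; sign (−1)^0·+1^1·-1^0 = +1.
(a,b)_43: α=1, u≡12; β=0, v≡12 (mod 43); (12|43)=-1, (12|43)=-1; sign (−1)^0·-1^0·-1^1 = -1.
(a,b)_∞: sgn(-70735)=−, sgn(-574)=−, so -1.
(a,b)_3: α=2, u≡2; β=2, v≡2 (mod 3); (2|3)=-1, (2|3)=-1; sign (−1)^0·-1^2·-1^2 = +1.
(a,b)_37: α=0, u≡4; β=2, v≡24 (mod 37); (4|37)=+1, (24|37)=-1; sign (−1)^0·+1^2·-1^0 = +1.
|Ram(-70735, -574)| = 2, even; anisotropic at {43, ∞}.

[43, inf]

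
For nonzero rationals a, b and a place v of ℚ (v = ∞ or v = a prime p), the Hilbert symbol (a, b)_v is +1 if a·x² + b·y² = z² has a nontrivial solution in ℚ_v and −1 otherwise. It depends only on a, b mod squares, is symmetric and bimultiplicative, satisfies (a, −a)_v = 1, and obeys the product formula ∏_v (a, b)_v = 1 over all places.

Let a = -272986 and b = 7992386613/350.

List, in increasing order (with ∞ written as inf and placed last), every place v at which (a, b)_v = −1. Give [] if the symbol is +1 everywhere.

[2, 3]

Mod squares: a ≡ -272986, b ≡ 43019382. Check v ∈ {∞, 2, 3, 5, 7, 17, 19, 31, 37, 47}.
v=47: a=47^0·(≡37), b=47^1·(≡6) mod 47; (37|47)=+1, (6|47)=+1; (−1)^{0·1·23}·(+1)^1·(+1)^0 = +1.
v=17: a=17^1·(≡7), b=17^2·(≡4) mod 17; (7|17)=-1, (4|17)=+1; (−1)^{1·2·8}·(-1)^2·(+1)^1 = +1.
v=7: a=7^1·(≡6), b=7^-1·(≡1) mod 7; (6|7)=-1, (1|7)=+1; (−1)^{1·-1·3}·(-1)^-1·(+1)^1 = +1.
v=5: a=5^0·(≡4), b=5^-2·(≡2) mod 5; (4|5)=+1, (2|5)=-1; (−1)^{0·-2·2}·(+1)^-2·(-1)^0 = +1.
v=31: a=31^1·(≡29), b=31^1·(≡5) mod 31; (29|31)=-1, (5|31)=+1; (−1)^{1·1·15}·(-1)^1·(+1)^1 = +1.
v=3: a=3^0·(≡2), b=3^3·(≡1) mod 3; (2|3)=-1, (1|3)=+1; (−1)^{0·3·1}·(-1)^3·(+1)^0 = -1.
v=2: v_2(a)=1, v_2(b)=-1; units ≡ 3, 3 (mod 8); ε·ε+αω+βω = 1·1+1·1+-1·1 ≡ 1  ⇒  (a,b)_2 = -1.
v=37: a=37^1·(≡22), b=37^1·(≡31) mod 37; (22|37)=-1, (31|37)=-1; (−1)^{1·1·18}·(-1)^1·(-1)^1 = +1.
v=∞: -272986 < 0 and 43019382 > 0  ⇒  (a,b)_∞ = +1.
v=19: a=19^0·(≡6), b=19^1·(≡5) mod 19; (6|19)=+1, (5|19)=+1; (−1)^{0·1·9}·(+1)^1·(+1)^0 = +1.
(-272986, 43019382 / ℚ) ramifies at {2, 3}: a division algebra.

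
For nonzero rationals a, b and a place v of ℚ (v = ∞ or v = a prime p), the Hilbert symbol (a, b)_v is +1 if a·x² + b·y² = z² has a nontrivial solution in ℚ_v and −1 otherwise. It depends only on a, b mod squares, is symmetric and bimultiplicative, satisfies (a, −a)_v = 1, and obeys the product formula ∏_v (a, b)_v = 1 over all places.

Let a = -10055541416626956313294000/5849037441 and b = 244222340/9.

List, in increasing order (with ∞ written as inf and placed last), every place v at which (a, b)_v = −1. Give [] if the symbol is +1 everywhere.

[29, 31]

(a, b) ≡ (-235, 211265) mod (ℚ^×)²; places V = {2, 3, 5, 7, 11, 13, 17, 29, 31, 37, 47, 53, ∞}.
(a,b)_17: α=4, u≡3; β=2, v≡14 (mod 17); (3|17)=-1, (14|17)=-1; sign (−1)^0·-1^2·-1^4 = +1.
(a,b)_2: α=4, β=2; u≡5, v≡1 (mod 8); ε(u)ε(v)=0·0, αω(v)=4·0, βω(u)=2·1; sum ≡ 0  ⇒  +1.
(a,b)_13: α=-2, u≡1; β=0, v≡7 (mod 13); (1|13)=+1, (7|13)=-1; sign (−1)^0·+1^0·-1^-2 = +1.
(a,b)_11: α=4, u≡7; β=0, v≡6 (mod 11); (7|11)=-1, (6|11)=-1; sign (−1)^0·-1^0·-1^4 = +1.
(a,b)_37: α=-2, u≡24; β=0, v≡32 (mod 37); (24|37)=-1, (32|37)=-1; sign (−1)^0·-1^0·-1^-2 = +1.
(a,b)_29: α=2, u≡12; β=1, v≡7 (mod 29); (12|29)=-1, (7|29)=+1; sign (−1)^0·-1^1·+1^2 = -1.
(a,b)_7: α=2, u≡3; β=0, v≡6 (mod 7); (3|7)=-1, (6|7)=-1; sign (−1)^0·-1^0·-1^2 = +1.
(a,b)_5: α=3, u≡3; β=1, v≡2 (mod 5); (3|5)=-1, (2|5)=-1; sign (−1)^0·-1^1·-1^3 = +1.
(a,b)_53: α=-2, u≡5; β=0, v≡4 (mod 53); (5|53)=-1, (4|53)=+1; sign (−1)^0·-1^0·+1^-2 = +1.
(a,b)_47: α=3, u≡17; β=1, v≡15 (mod 47); (17|47)=+1, (15|47)=-1; sign (−1)^1·+1^1·-1^3 = +1.
(a,b)_∞: sgn(-235)=−, sgn(211265)=+, so +1.
(a,b)_3: α=-2, u≡2; β=-2, v≡2 (mod 3); (2|3)=-1, (2|3)=-1; sign (−1)^0·-1^-2·-1^-2 = +1.
(a,b)_31: α=2, u≡26; β=1, v≡26 (mod 31); (26|31)=-1, (26|31)=-1; sign (−1)^0·-1^1·-1^2 = -1.
|Ram(-235, 211265)| = 2, even; anisotropic at {29, 31}.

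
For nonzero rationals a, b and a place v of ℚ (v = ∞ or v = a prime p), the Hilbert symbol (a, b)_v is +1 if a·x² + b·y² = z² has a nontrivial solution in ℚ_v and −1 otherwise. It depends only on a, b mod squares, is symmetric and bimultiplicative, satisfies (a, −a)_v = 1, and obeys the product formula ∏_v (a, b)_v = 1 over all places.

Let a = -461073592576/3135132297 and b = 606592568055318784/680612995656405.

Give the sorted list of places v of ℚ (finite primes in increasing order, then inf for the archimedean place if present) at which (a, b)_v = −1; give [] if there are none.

(a, b) ≡ (-33, 5) mod (ℚ^×)²; places V = {2, 3, 5, 7, 11, 19, 31, 37, ∞}.
(a,b)_7: α=0, u≡4; β=-2, v≡5 (mod 7); (4|7)=+1, (5|7)=-1; sign (−1)^0·+1^-2·-1^0 = +1.
(a,b)_11: α=-1, u≡10; β=0, v≡3 (mod 11); (10|11)=-1, (3|11)=+1; sign (−1)^0·-1^0·+1^-1 = +1.
(a,b)_2: α=8, β=8; u≡7, v≡5 (mod 8); ε(u)ε(v)=1·0, αω(v)=8·1, βω(u)=8·0; sum ≡ 0  ⇒  +1.
(a,b)_31: α=2, u≡15; β=4, v≡14 (mod 31); (15|31)=-1, (14|31)=+1; sign (−1)^0·-1^4·+1^2 = +1.
(a,b)_3: α=-7, u≡1; β=-10, v≡2 (mod 3); (1|3)=+1, (2|3)=-1; sign (−1)^0·+1^-10·-1^-7 = -1.
(a,b)_5: α=0, u≡2; β=-1, v≡4 (mod 5); (2|5)=-1, (4|5)=+1; sign (−1)^0·-1^-1·+1^0 = -1.
(a,b)_19: α=-4, u≡5; β=-6, v≡1 (mod 19); (5|19)=+1, (1|19)=+1; sign (−1)^0·+1^-6·+1^-4 = +1.
(a,b)_37: α=4, u≡9; β=6, v≡6 (mod 37); (9|37)=+1, (6|37)=-1; sign (−1)^0·+1^6·-1^4 = +1.
(a,b)_∞: sgn(-33)=−, sgn(5)=+, so +1.
Ram(-33, 5) = {3, 5}; no ℚ_3-point on the conic.

[3, 5]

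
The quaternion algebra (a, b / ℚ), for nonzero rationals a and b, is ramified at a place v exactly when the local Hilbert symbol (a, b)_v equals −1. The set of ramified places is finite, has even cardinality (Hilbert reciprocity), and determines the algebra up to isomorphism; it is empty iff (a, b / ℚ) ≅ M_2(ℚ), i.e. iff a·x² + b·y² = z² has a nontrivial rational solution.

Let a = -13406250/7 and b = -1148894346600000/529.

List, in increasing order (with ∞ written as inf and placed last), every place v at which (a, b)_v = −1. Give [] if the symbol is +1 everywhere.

Mod squares: a ≡ -6006, b ≡ -65. Check v ∈ {∞, 2, 3, 5, 7, 11, 13, 23}.
v=7: a=7^-1·(≡3), b=7^4·(≡3) mod 7; (3|7)=-1, (3|7)=-1; (−1)^{-1·4·3}·(-1)^4·(-1)^-1 = -1.
v=23: a=23^0·(≡15), b=23^-2·(≡12) mod 23; (15|23)=-1, (12|23)=+1; (−1)^{0·-2·11}·(-1)^-2·(+1)^0 = +1.
v=2: v_2(a)=1, v_2(b)=6; units ≡ 5, 7 (mod 8); ε·ε+αω+βω = 0·1+1·0+6·1 ≡ 0  ⇒  (a,b)_2 = +1.
v=3: a=3^1·(≡2), b=3^2·(≡1) mod 3; (2|3)=-1, (1|3)=+1; (−1)^{1·2·1}·(-1)^2·(+1)^1 = +1.
v=11: a=11^1·(≡4), b=11^2·(≡3) mod 11; (4|11)=+1, (3|11)=+1; (−1)^{1·2·5}·(+1)^2·(+1)^1 = +1.
v=∞: -6006 < 0 and -65 < 0  ⇒  (a,b)_∞ = -1.
v=5: a=5^6·(≡1), b=5^5·(≡2) mod 5; (1|5)=+1, (2|5)=-1; (−1)^{6·5·2}·(+1)^5·(-1)^6 = +1.
v=13: a=13^1·(≡2), b=13^3·(≡11) mod 13; (2|13)=-1, (11|13)=-1; (−1)^{1·3·6}·(-1)^3·(-1)^1 = +1.
|Ram(-6006, -65)| = 2, even; anisotropic at {7, ∞}.

[7, inf]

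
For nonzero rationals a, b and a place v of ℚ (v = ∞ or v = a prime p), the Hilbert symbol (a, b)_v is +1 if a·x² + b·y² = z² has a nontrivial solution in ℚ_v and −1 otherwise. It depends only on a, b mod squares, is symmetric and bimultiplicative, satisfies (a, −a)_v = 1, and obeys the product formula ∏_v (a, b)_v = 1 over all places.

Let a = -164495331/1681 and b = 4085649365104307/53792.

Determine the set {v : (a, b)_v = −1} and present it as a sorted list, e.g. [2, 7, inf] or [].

(a, b) ≡ (-19019, 646) mod (ℚ^×)²; places V = {2, 3, 7, 11, 13, 17, 19, 31, 41, ∞}.
(a,b)_31: α=2, u≡6; β=0, v≡6 (mod 31); (6|31)=-1, (6|31)=-1; sign (−1)^0·-1^0·-1^2 = +1.
(a,b)_11: α=1, u≡3; β=4, v≡2 (mod 11); (3|11)=+1, (2|11)=-1; sign (−1)^0·+1^4·-1^1 = -1.
(a,b)_∞: sgn(-19019)=−, sgn(646)=+, so +1.
(a,b)_19: α=1, u≡9; β=3, v≡12 (mod 19); (9|19)=+1, (12|19)=-1; sign (−1)^1·+1^3·-1^1 = +1.
(a,b)_41: α=-2, u≡31; β=-2, v≡31 (mod 41); (31|41)=+1, (31|41)=+1; sign (−1)^0·+1^-2·+1^-2 = +1.
(a,b)_2: α=0, β=-5; u≡5, v≡3 (mod 8); ε(u)ε(v)=0·1, αω(v)=0·1, βω(u)=-5·1; sum ≡ 1  ⇒  -1.
(a,b)_13: α=1, u≡6; β=2, v≡3 (mod 13); (6|13)=-1, (3|13)=+1; sign (−1)^0·-1^2·+1^1 = +1.
(a,b)_7: α=1, u≡3; β=2, v≡1 (mod 7); (3|7)=-1, (1|7)=+1; sign (−1)^0·-1^2·+1^1 = +1.
(a,b)_3: α=2, u≡1; β=0, v≡1 (mod 3); (1|3)=+1, (1|3)=+1; sign (−1)^0·+1^0·+1^2 = +1.
(a,b)_17: α=0, u≡8; β=3, v≡16 (mod 17); (8|17)=+1, (16|17)=+1; sign (−1)^0·+1^3·+1^0 = +1.
Ram(-19019, 646) = {2, 11}; no ℚ_2-point on the conic.

[2, 11]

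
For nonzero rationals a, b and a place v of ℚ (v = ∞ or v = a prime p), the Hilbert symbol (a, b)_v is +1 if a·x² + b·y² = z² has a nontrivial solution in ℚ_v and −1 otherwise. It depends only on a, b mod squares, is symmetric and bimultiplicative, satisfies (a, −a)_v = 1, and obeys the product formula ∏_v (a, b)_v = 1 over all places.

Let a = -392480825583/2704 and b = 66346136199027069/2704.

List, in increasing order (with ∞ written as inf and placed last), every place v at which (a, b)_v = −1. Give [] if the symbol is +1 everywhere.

Mod squares: a ≡ -41943, b ≡ 4389. Check v ∈ {∞, 2, 3, 7, 11, 13, 19, 23, 31, 41}.
v=19: a=19^2·(≡17), b=19^3·(≡10) mod 19; (17|19)=+1, (10|19)=-1; (−1)^{2·3·9}·(+1)^3·(-1)^2 = +1.
v=11: a=11^1·(≡9), b=11^1·(≡1) mod 11; (9|11)=+1, (1|11)=+1; (−1)^{1·1·5}·(+1)^1·(+1)^1 = -1.
v=∞: -41943 < 0 and 4389 > 0  ⇒  (a,b)_∞ = +1.
v=3: a=3^1·(≡2), b=3^1·(≡2) mod 3; (2|3)=-1, (2|3)=-1; (−1)^{1·1·1}·(-1)^1·(-1)^1 = -1.
v=7: a=7^2·(≡1), b=7^3·(≡1) mod 7; (1|7)=+1, (1|7)=+1; (−1)^{2·3·3}·(+1)^3·(+1)^2 = +1.
v=31: a=31^1·(≡11), b=31^2·(≡2) mod 31; (11|31)=-1, (2|31)=+1; (−1)^{1·2·15}·(-1)^2·(+1)^1 = +1.
v=2: v_2(a)=-4, v_2(b)=-4; units ≡ 1, 5 (mod 8); ε·ε+αω+βω = 0·0+-4·1+-4·0 ≡ 0  ⇒  (a,b)_2 = +1.
v=41: a=41^1·(≡31), b=41^2·(≡25) mod 41; (31|41)=+1, (25|41)=+1; (−1)^{1·2·20}·(+1)^2·(+1)^1 = +1.
v=13: a=13^-2·(≡8), b=13^-2·(≡7) mod 13; (8|13)=-1, (7|13)=-1; (−1)^{-2·-2·6}·(-1)^-2·(-1)^-2 = +1.
v=23: a=23^2·(≡12), b=23^2·(≡15) mod 23; (12|23)=+1, (15|23)=-1; (−1)^{2·2·11}·(+1)^2·(-1)^2 = +1.
Ram(-41943, 4389) = {3, 11}; no ℚ_3-point on the conic.

[3, 11]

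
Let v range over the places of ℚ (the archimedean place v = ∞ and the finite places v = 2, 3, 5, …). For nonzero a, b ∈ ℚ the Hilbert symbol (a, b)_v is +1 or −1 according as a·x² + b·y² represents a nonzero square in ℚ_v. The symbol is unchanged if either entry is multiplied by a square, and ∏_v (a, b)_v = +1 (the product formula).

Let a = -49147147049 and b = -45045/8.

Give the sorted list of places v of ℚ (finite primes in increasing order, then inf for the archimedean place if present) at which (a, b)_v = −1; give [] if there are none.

[2, inf]

(a, b) ≡ (-1001, -10010) mod (ℚ^×)²; places V = {2, 3, 5, 7, 11, 13, ∞}.
(a,b)_3: α=0, u≡1; β=2, v≡1 (mod 3); (1|3)=+1, (1|3)=+1; sign (−1)^0·+1^2·+1^0 = +1.
(a,b)_13: α=3, u≡10; β=1, v≡4 (mod 13); (10|13)=+1, (4|13)=+1; sign (−1)^0·+1^1·+1^3 = +1.
(a,b)_5: α=0, u≡1; β=1, v≡2 (mod 5); (1|5)=+1, (2|5)=-1; sign (−1)^0·+1^1·-1^0 = +1.
(a,b)_11: α=3, u≡8; β=1, v≡1 (mod 11); (8|11)=-1, (1|11)=+1; sign (−1)^1·-1^1·+1^3 = +1.
(a,b)_∞: sgn(-1001)=−, sgn(-10010)=−, so -1.
(a,b)_7: α=5, u≡1; β=1, v≡5 (mod 7); (1|7)=+1, (5|7)=-1; sign (−1)^1·+1^1·-1^5 = +1.
(a,b)_2: α=0, β=-3; u≡7, v≡3 (mod 8); ε(u)ε(v)=1·1, αω(v)=0·1, βω(u)=-3·0; sum ≡ 1  ⇒  -1.
|Ram(-1001, -10010)| = 2, even; anisotropic at {2, ∞}.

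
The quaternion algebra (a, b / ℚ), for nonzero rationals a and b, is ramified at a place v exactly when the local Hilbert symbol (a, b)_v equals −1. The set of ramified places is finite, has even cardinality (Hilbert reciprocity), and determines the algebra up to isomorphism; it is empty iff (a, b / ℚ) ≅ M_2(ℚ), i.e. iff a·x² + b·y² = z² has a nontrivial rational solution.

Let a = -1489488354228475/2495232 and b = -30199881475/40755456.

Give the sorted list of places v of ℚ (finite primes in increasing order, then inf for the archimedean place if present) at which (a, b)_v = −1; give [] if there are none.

[3, 23, 37, 41, 43, inf]

Mod squares: a ≡ -104673, b ≡ -1257019. Check v ∈ {∞, 2, 3, 5, 7, 19, 23, 31, 37, 41, 43}.
v=43: a=43^2·(≡42), b=43^1·(≡20) mod 43; (42|43)=-1, (20|43)=-1; (−1)^{2·1·21}·(-1)^1·(-1)^2 = -1.
v=3: a=3^-3·(≡2), b=3^-2·(≡2) mod 3; (2|3)=-1, (2|3)=-1; (−1)^{-3·-2·1}·(-1)^-2·(-1)^-3 = -1.
v=2: v_2(a)=-8, v_2(b)=-8; units ≡ 7, 5 (mod 8); ε·ε+αω+βω = 1·0+-8·1+-8·0 ≡ 0  ⇒  (a,b)_2 = +1.
v=19: a=19^-2·(≡4), b=19^-2·(≡10) mod 19; (4|19)=+1, (10|19)=-1; (−1)^{-2·-2·9}·(+1)^-2·(-1)^-2 = +1.
v=31: a=31^4·(≡28), b=31^3·(≡17) mod 31; (28|31)=+1, (17|31)=-1; (−1)^{4·3·15}·(+1)^3·(-1)^4 = +1.
v=23: a=23^1·(≡16), b=23^1·(≡12) mod 23; (16|23)=+1, (12|23)=+1; (−1)^{1·1·11}·(+1)^1·(+1)^1 = -1.
v=41: a=41^1·(≡14), b=41^1·(≡23) mod 41; (14|41)=-1, (23|41)=+1; (−1)^{1·1·20}·(-1)^1·(+1)^1 = -1.
v=37: a=37^1·(≡23), b=37^0·(≡15) mod 37; (23|37)=-1, (15|37)=-1; (−1)^{1·0·18}·(-1)^0·(-1)^1 = -1.
v=7: a=7^0·(≡3), b=7^-2·(≡5) mod 7; (3|7)=-1, (5|7)=-1; (−1)^{0·-2·3}·(-1)^-2·(-1)^0 = +1.
v=∞: -104673 < 0 and -1257019 < 0  ⇒  (a,b)_∞ = -1.
v=5: a=5^2·(≡3), b=5^2·(≡1) mod 5; (3|5)=-1, (1|5)=+1; (−1)^{2·2·2}·(-1)^2·(+1)^2 = +1.
|Ram(-104673, -1257019)| = 6, even; anisotropic at {3, 23, 37, 41, 43, ∞}.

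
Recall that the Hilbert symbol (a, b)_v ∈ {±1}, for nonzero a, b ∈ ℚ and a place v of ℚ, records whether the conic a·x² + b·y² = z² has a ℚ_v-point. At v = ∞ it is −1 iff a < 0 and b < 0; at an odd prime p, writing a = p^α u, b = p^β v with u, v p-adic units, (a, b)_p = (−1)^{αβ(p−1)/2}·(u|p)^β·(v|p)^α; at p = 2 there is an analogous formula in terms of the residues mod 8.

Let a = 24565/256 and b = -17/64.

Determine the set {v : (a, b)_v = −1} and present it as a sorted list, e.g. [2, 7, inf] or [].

[5, 17]

(a, b) ≡ (85, -17) mod (ℚ^×)²; places V = {2, 5, 17, ∞}.
(a,b)_5: α=1, u≡3; β=0, v≡2 (mod 5); (3|5)=-1, (2|5)=-1; sign (−1)^0·-1^0·-1^1 = -1.
(a,b)_2: α=-8, β=-6; u≡5, v≡7 (mod 8); ε(u)ε(v)=0·1, αω(v)=-8·0, βω(u)=-6·1; sum ≡ 0  ⇒  +1.
(a,b)_∞: sgn(85)=+, sgn(-17)=−, so +1.
(a,b)_17: α=3, u≡5; β=1, v≡13 (mod 17); (5|17)=-1, (13|17)=+1; sign (−1)^0·-1^1·+1^3 = -1.
(85, -17 / ℚ) ramifies at {5, 17}: a division algebra.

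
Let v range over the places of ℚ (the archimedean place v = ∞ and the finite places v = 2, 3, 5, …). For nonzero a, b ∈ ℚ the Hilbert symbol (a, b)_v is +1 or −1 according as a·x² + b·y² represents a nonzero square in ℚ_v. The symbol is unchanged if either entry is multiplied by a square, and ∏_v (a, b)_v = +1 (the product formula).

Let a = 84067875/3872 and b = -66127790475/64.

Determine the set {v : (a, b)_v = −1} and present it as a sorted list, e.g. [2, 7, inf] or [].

Mod squares: a ≡ 230, b ≡ -19. Check v ∈ {∞, 2, 3, 5, 11, 19, 23}.
v=23: a=23^1·(≡10), b=23^2·(≡9) mod 23; (10|23)=-1, (9|23)=+1; (−1)^{1·2·11}·(-1)^2·(+1)^1 = +1.
v=5: a=5^3·(≡4), b=5^2·(≡4) mod 5; (4|5)=+1, (4|5)=+1; (−1)^{3·2·2}·(+1)^2·(+1)^3 = +1.
v=3: a=3^4·(≡2), b=3^6·(≡2) mod 3; (2|3)=-1, (2|3)=-1; (−1)^{4·6·1}·(-1)^6·(-1)^4 = +1.
v=∞: 230 > 0 and -19 < 0  ⇒  (a,b)_∞ = +1.
v=11: a=11^-2·(≡10), b=11^0·(≡5) mod 11; (10|11)=-1, (5|11)=+1; (−1)^{-2·0·5}·(-1)^0·(+1)^-2 = +1.
v=19: a=19^2·(≡2), b=19^3·(≡18) mod 19; (2|19)=-1, (18|19)=-1; (−1)^{2·3·9}·(-1)^3·(-1)^2 = -1.
v=2: v_2(a)=-5, v_2(b)=-6; units ≡ 3, 5 (mod 8); ε·ε+αω+βω = 1·0+-5·1+-6·1 ≡ 1  ⇒  (a,b)_2 = -1.
|Ram(230, -19)| = 2, even; anisotropic at {2, 19}.

[2, 19]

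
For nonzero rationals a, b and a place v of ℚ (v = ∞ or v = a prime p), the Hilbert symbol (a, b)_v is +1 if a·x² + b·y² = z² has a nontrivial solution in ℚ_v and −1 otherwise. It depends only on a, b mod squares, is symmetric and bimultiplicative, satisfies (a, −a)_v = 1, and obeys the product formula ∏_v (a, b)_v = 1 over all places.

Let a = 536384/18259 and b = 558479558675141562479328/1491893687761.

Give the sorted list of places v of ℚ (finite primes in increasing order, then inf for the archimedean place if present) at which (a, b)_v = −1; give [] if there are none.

(a, b) ≡ (551, 1102) mod (ℚ^×)²; places V = {2, 3, 7, 11, 17, 19, 29, 31, 41, ∞}.
(a,b)_∞: sgn(551)=+, sgn(1102)=+, so +1.
(a,b)_3: α=0, u≡2; β=6, v≡1 (mod 3); (2|3)=-1, (1|3)=+1; sign (−1)^0·-1^6·+1^0 = +1.
(a,b)_29: α=1, u≡19; β=3, v≡13 (mod 29); (19|29)=-1, (13|29)=+1; sign (−1)^0·-1^3·+1^1 = -1.
(a,b)_17: α=2, u≡3; β=6, v≡5 (mod 17); (3|17)=-1, (5|17)=-1; sign (−1)^0·-1^6·-1^2 = +1.
(a,b)_41: α=0, u≡25; β=-2, v≡5 (mod 41); (25|41)=+1, (5|41)=+1; sign (−1)^0·+1^-2·+1^0 = +1.
(a,b)_31: α=-2, u≡24; β=-6, v≡13 (mod 31); (24|31)=-1, (13|31)=-1; sign (−1)^0·-1^-6·-1^-2 = +1.
(a,b)_11: α=0, u≡9; β=2, v≡6 (mod 11); (9|11)=+1, (6|11)=-1; sign (−1)^0·+1^2·-1^0 = +1.
(a,b)_19: α=-1, u≡3; β=3, v≡7 (mod 19); (3|19)=-1, (7|19)=+1; sign (−1)^1·-1^3·+1^-1 = +1.
(a,b)_7: α=0, u≡3; β=2, v≡6 (mod 7); (3|7)=-1, (6|7)=-1; sign (−1)^0·-1^2·-1^0 = +1.
(a,b)_2: α=6, β=5; u≡7, v≡7 (mod 8); ε(u)ε(v)=1·1, αω(v)=6·0, βω(u)=5·0; sum ≡ 1  ⇒  -1.
|Ram(551, 1102)| = 2, even; anisotropic at {2, 29}.

[2, 29]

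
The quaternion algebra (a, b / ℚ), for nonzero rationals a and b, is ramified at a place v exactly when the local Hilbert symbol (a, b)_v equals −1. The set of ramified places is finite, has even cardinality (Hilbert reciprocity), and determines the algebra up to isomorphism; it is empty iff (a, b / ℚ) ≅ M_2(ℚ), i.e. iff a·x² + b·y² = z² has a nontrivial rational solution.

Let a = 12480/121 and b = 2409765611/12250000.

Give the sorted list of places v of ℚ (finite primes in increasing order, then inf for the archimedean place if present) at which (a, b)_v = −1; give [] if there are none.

[2, 3, 11, 13]

Mod squares: a ≡ 195, b ≡ 11. Check v ∈ {∞, 2, 3, 5, 7, 11, 13, 19, 41}.
v=5: a=5^1·(≡1), b=5^-6·(≡4) mod 5; (1|5)=+1, (4|5)=+1; (−1)^{1·-6·2}·(+1)^-6·(+1)^1 = +1.
v=∞: 195 > 0 and 11 > 0  ⇒  (a,b)_∞ = +1.
v=7: a=7^0·(≡3), b=7^-2·(≡4) mod 7; (3|7)=-1, (4|7)=+1; (−1)^{0·-2·3}·(-1)^-2·(+1)^0 = +1.
v=13: a=13^1·(≡6), b=13^0·(≡5) mod 13; (6|13)=-1, (5|13)=-1; (−1)^{1·0·6}·(-1)^0·(-1)^1 = -1.
v=11: a=11^-2·(≡6), b=11^1·(≡9) mod 11; (6|11)=-1, (9|11)=+1; (−1)^{-2·1·5}·(-1)^1·(+1)^-2 = -1.
v=41: a=41^0·(≡33), b=41^2·(≡27) mod 41; (33|41)=+1, (27|41)=-1; (−1)^{0·2·20}·(+1)^2·(-1)^0 = +1.
v=3: a=3^1·(≡2), b=3^0·(≡2) mod 3; (2|3)=-1, (2|3)=-1; (−1)^{1·0·1}·(-1)^0·(-1)^1 = -1.
v=19: a=19^0·(≡5), b=19^4·(≡5) mod 19; (5|19)=+1, (5|19)=+1; (−1)^{0·4·9}·(+1)^4·(+1)^0 = +1.
v=2: v_2(a)=6, v_2(b)=-4; units ≡ 3, 3 (mod 8); ε·ε+αω+βω = 1·1+6·1+-4·1 ≡ 1  ⇒  (a,b)_2 = -1.
|Ram(195, 11)| = 4, even; anisotropic at {2, 3, 11, 13}.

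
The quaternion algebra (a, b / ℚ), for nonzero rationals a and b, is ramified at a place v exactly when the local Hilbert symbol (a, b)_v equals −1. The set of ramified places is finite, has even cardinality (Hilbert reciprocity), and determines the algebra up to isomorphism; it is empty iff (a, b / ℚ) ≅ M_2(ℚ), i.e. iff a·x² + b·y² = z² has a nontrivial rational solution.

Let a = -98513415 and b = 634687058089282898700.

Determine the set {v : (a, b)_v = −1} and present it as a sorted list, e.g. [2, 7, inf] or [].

[3, 5, 7, 13]

(a, b) ≡ (-15015, 3003) mod (ℚ^×)²; places V = {2, 3, 5, 7, 11, 13, ∞}.
(a,b)_11: α=1, u≡6; β=3, v≡5 (mod 11); (6|11)=-1, (5|11)=+1; sign (−1)^1·-1^3·+1^1 = +1.
(a,b)_2: α=0, β=2; u≡1, v≡3 (mod 8); ε(u)ε(v)=0·1, αω(v)=0·1, βω(u)=2·0; sum ≡ 0  ⇒  +1.
(a,b)_13: α=1, u≡5; β=3, v≡9 (mod 13); (5|13)=-1, (9|13)=+1; sign (−1)^0·-1^3·+1^1 = -1.
(a,b)_5: α=1, u≡2; β=2, v≡3 (mod 5); (2|5)=-1, (3|5)=-1; sign (−1)^0·-1^2·-1^1 = -1.
(a,b)_7: α=1, u≡1; β=5, v≡4 (mod 7); (1|7)=+1, (4|7)=+1; sign (−1)^1·+1^5·+1^1 = -1.
(a,b)_∞: sgn(-15015)=−, sgn(3003)=+, so +1.
(a,b)_3: α=9, u≡2; β=17, v≡2 (mod 3); (2|3)=-1, (2|3)=-1; sign (−1)^1·-1^17·-1^9 = -1.
Ram(-15015, 3003) = {3, 5, 7, 13}; no ℚ_3-point on the conic.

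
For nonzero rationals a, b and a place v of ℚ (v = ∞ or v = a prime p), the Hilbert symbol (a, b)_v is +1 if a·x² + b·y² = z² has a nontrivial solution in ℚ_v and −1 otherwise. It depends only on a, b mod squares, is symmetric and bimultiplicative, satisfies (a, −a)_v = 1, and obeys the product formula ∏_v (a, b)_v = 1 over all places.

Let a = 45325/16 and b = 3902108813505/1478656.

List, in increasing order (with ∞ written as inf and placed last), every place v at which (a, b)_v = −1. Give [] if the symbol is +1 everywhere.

[5, 23, 31, 37]

Mod squares: a ≡ 37, b ≡ 131905. Check v ∈ {∞, 2, 3, 5, 7, 19, 23, 31, 37}.
v=2: v_2(a)=-4, v_2(b)=-12; units ≡ 5, 1 (mod 8); ε·ε+αω+βω = 0·0+-4·0+-12·1 ≡ 0  ⇒  (a,b)_2 = +1.
v=3: a=3^0·(≡1), b=3^2·(≡1) mod 3; (1|3)=+1, (1|3)=+1; (−1)^{0·2·1}·(+1)^2·(+1)^0 = +1.
v=37: a=37^1·(≡28), b=37^3·(≡2) mod 37; (28|37)=+1, (2|37)=-1; (−1)^{1·3·18}·(+1)^3·(-1)^1 = -1.
v=19: a=19^0·(≡3), b=19^-2·(≡9) mod 19; (3|19)=-1, (9|19)=+1; (−1)^{0·-2·9}·(-1)^-2·(+1)^0 = +1.
v=7: a=7^2·(≡4), b=7^4·(≡1) mod 7; (4|7)=+1, (1|7)=+1; (−1)^{2·4·3}·(+1)^4·(+1)^2 = +1.
v=23: a=23^0·(≡11), b=23^1·(≡13) mod 23; (11|23)=-1, (13|23)=+1; (−1)^{0·1·11}·(-1)^1·(+1)^0 = -1.
v=∞: 37 > 0 and 131905 > 0  ⇒  (a,b)_∞ = +1.
v=31: a=31^0·(≡6), b=31^1·(≡1) mod 31; (6|31)=-1, (1|31)=+1; (−1)^{0·1·15}·(-1)^1·(+1)^0 = -1.
v=5: a=5^2·(≡3), b=5^1·(≡1) mod 5; (3|5)=-1, (1|5)=+1; (−1)^{2·1·2}·(-1)^1·(+1)^2 = -1.
(37, 131905 / ℚ) ramifies at {5, 23, 31, 37}: a division algebra.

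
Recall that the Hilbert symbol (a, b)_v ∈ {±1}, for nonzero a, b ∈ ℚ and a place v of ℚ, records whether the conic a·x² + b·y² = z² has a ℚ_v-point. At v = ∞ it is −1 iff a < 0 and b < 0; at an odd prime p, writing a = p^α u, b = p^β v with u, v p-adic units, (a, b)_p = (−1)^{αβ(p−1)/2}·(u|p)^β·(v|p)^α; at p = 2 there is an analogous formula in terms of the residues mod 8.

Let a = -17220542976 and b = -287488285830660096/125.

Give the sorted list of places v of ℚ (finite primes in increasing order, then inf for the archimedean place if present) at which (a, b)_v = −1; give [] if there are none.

[2, 3, 13, inf]

(a, b) ≡ (-546, -195) mod (ℚ^×)²; places V = {2, 3, 5, 7, 13, ∞}.
(a,b)_7: α=1, u≡3; β=4, v≡4 (mod 7); (3|7)=-1, (4|7)=+1; sign (−1)^0·-1^4·+1^1 = +1.
(a,b)_3: α=7, u≡1; β=9, v≡1 (mod 3); (1|3)=+1, (1|3)=+1; sign (−1)^1·+1^9·+1^7 = -1.
(a,b)_2: α=9, β=14; u≡7, v≡5 (mod 8); ε(u)ε(v)=1·0, αω(v)=9·1, βω(u)=14·0; sum ≡ 1  ⇒  -1.
(a,b)_∞: sgn(-546)=−, sgn(-195)=−, so -1.
(a,b)_13: α=3, u≡12; β=5, v≡2 (mod 13); (12|13)=+1, (2|13)=-1; sign (−1)^0·+1^5·-1^3 = -1.
(a,b)_5: α=0, u≡4; β=-3, v≡4 (mod 5); (4|5)=+1, (4|5)=+1; sign (−1)^0·+1^-3·+1^0 = +1.
Ram(-546, -195) = {2, 3, 13, ∞}; no ℚ_2-point on the conic.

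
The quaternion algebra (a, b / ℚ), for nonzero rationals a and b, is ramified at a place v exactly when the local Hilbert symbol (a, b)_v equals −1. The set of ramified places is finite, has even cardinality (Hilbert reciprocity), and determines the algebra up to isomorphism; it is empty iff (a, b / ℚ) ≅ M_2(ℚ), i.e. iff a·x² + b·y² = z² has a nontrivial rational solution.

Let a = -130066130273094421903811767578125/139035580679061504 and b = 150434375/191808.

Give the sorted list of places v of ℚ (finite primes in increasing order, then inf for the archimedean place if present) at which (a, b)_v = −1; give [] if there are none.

(a, b) ≡ (-5453, 16835) mod (ℚ^×)²; places V = {2, 3, 5, 7, 11, 13, 19, 23, 37, 41, ∞}.
(a,b)_19: α=3, u≡17; β=0, v≡17 (mod 19); (17|19)=+1, (17|19)=+1; sign (−1)^0·+1^0·+1^3 = +1.
(a,b)_2: α=-18, β=-6; u≡3, v≡3 (mod 8); ε(u)ε(v)=1·1, αω(v)=-18·1, βω(u)=-6·1; sum ≡ 1  ⇒  -1.
(a,b)_41: α=1, u≡39; β=0, v≡25 (mod 41); (39|41)=+1, (25|41)=+1; sign (−1)^0·+1^0·+1^1 = +1.
(a,b)_13: α=4, u≡7; β=1, v≡7 (mod 13); (7|13)=-1, (7|13)=-1; sign (−1)^0·-1^1·-1^4 = -1.
(a,b)_5: α=12, u≡3; β=5, v≡3 (mod 5); (3|5)=-1, (3|5)=-1; sign (−1)^0·-1^5·-1^12 = -1.
(a,b)_23: α=8, u≡20; β=2, v≡17 (mod 23); (20|23)=-1, (17|23)=-1; sign (−1)^0·-1^2·-1^8 = +1.
(a,b)_11: α=2, u≡1; β=0, v≡3 (mod 11); (1|11)=+1, (3|11)=+1; sign (−1)^0·+1^0·+1^2 = +1.
(a,b)_7: α=1, u≡5; β=1, v≡2 (mod 7); (5|7)=-1, (2|7)=+1; sign (−1)^1·-1^1·+1^1 = +1.
(a,b)_37: α=-2, u≡6; β=-1, v≡27 (mod 37); (6|37)=-1, (27|37)=+1; sign (−1)^0·-1^-1·+1^-2 = -1.
(a,b)_∞: sgn(-5453)=−, sgn(16835)=+, so +1.
(a,b)_3: α=-18, u≡1; β=-4, v≡2 (mod 3); (1|3)=+1, (2|3)=-1; sign (−1)^0·+1^-4·-1^-18 = +1.
(-5453, 16835 / ℚ) ramifies at {2, 5, 13, 37}: a division algebra.

[2, 5, 13, 37]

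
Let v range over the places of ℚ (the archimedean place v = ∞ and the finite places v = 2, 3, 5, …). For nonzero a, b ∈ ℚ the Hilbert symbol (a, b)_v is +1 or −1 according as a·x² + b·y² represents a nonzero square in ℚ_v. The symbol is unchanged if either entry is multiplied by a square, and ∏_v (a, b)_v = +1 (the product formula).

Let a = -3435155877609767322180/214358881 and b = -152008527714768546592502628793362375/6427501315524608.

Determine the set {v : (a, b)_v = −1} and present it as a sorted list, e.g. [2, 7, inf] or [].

[3, 5, 13, inf]

(a, b) ≡ (-3705, -190) mod (ℚ^×)²; places V = {2, 3, 5, 7, 11, 13, 19, 23, 41, 53, ∞}.
(a,b)_19: α=3, u≡15; β=5, v≡5 (mod 19); (15|19)=-1, (5|19)=+1; sign (−1)^1·-1^5·+1^3 = +1.
(a,b)_3: α=3, u≡1; β=10, v≡2 (mod 3); (1|3)=+1, (2|3)=-1; sign (−1)^0·+1^10·-1^3 = -1.
(a,b)_23: α=2, u≡19; β=6, v≡5 (mod 23); (19|23)=-1, (5|23)=-1; sign (−1)^0·-1^6·-1^2 = +1.
(a,b)_13: α=5, u≡10; β=2, v≡2 (mod 13); (10|13)=+1, (2|13)=-1; sign (−1)^0·+1^2·-1^5 = -1.
(a,b)_∞: sgn(-3705)=−, sgn(-190)=−, so -1.
(a,b)_53: α=2, u≡35; β=0, v≡20 (mod 53); (35|53)=-1, (20|53)=-1; sign (−1)^0·-1^0·-1^2 = +1.
(a,b)_5: α=1, u≡4; β=3, v≡2 (mod 5); (4|5)=+1, (2|5)=-1; sign (−1)^0·+1^3·-1^1 = -1.
(a,b)_11: α=-8, u≡7; β=-12, v≡7 (mod 11); (7|11)=-1, (7|11)=-1; sign (−1)^0·-1^-12·-1^-8 = +1.
(a,b)_7: α=0, u≡3; β=6, v≡3 (mod 7); (3|7)=-1, (3|7)=-1; sign (−1)^0·-1^6·-1^0 = +1.
(a,b)_2: α=2, β=-11; u≡7, v≡1 (mod 8); ε(u)ε(v)=1·0, αω(v)=2·0, βω(u)=-11·0; sum ≡ 0  ⇒  +1.
(a,b)_41: α=2, u≡30; β=4, v≡13 (mod 41); (30|41)=-1, (13|41)=-1; sign (−1)^0·-1^4·-1^2 = +1.
|Ram(-3705, -190)| = 4, even; anisotropic at {3, 5, 13, ∞}.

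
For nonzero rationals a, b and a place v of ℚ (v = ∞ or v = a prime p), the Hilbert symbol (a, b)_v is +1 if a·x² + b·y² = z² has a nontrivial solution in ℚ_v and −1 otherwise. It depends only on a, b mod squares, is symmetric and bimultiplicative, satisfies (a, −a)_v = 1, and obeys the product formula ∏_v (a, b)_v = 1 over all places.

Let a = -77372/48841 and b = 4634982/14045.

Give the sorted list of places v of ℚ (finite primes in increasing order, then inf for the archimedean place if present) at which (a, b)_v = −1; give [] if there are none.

(a, b) ≡ (-23, 110) mod (ℚ^×)²; places V = {2, 3, 5, 11, 13, 17, 23, 29, 53, ∞}.
(a,b)_13: α=-2, u≡10; β=0, v≡8 (mod 13); (10|13)=+1, (8|13)=-1; sign (−1)^0·+1^0·-1^-2 = +1.
(a,b)_53: α=0, u≡23; β=-2, v≡37 (mod 53); (23|53)=-1, (37|53)=+1; sign (−1)^0·-1^-2·+1^0 = +1.
(a,b)_3: α=0, u≡1; β=6, v≡2 (mod 3); (1|3)=+1, (2|3)=-1; sign (−1)^0·+1^6·-1^0 = +1.
(a,b)_5: α=0, u≡3; β=-1, v≡3 (mod 5); (3|5)=-1, (3|5)=-1; sign (−1)^0·-1^-1·-1^0 = -1.
(a,b)_∞: sgn(-23)=−, sgn(110)=+, so +1.
(a,b)_2: α=2, β=1; u≡1, v≡7 (mod 8); ε(u)ε(v)=0·1, αω(v)=2·0, βω(u)=1·0; sum ≡ 0  ⇒  +1.
(a,b)_11: α=0, u≡2; β=1, v≡2 (mod 11); (2|11)=-1, (2|11)=-1; sign (−1)^0·-1^1·-1^0 = -1.
(a,b)_23: α=1, u≡11; β=0, v≡3 (mod 23); (11|23)=-1, (3|23)=+1; sign (−1)^0·-1^0·+1^1 = +1.
(a,b)_17: α=-2, u≡5; β=2, v≡8 (mod 17); (5|17)=-1, (8|17)=+1; sign (−1)^0·-1^2·+1^-2 = +1.
(a,b)_29: α=2, u≡28; β=0, v≡16 (mod 29); (28|29)=+1, (16|29)=+1; sign (−1)^0·+1^0·+1^2 = +1.
|Ram(-23, 110)| = 2, even; anisotropic at {5, 11}.

[5, 11]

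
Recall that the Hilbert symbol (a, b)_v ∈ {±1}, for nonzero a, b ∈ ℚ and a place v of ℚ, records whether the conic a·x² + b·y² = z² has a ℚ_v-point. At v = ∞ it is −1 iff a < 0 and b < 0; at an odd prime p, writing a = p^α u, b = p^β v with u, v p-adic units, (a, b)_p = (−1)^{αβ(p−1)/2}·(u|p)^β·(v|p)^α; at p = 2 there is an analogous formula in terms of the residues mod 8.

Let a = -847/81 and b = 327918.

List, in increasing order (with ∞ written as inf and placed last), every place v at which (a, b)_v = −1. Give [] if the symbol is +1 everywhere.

(a, b) ≡ (-7, 327918) mod (ℚ^×)²; places V = {2, 3, 7, 11, 31, 41, 43, ∞}.
(a,b)_2: α=0, β=1; u≡1, v≡7 (mod 8); ε(u)ε(v)=0·1, αω(v)=0·0, βω(u)=1·0; sum ≡ 0  ⇒  +1.
(a,b)_7: α=1, u≡3; β=0, v≡3 (mod 7); (3|7)=-1, (3|7)=-1; sign (−1)^0·-1^0·-1^1 = -1.
(a,b)_∞: sgn(-7)=−, sgn(327918)=+, so +1.
(a,b)_31: α=0, u≡6; β=1, v≡7 (mod 31); (6|31)=-1, (7|31)=+1; sign (−1)^0·-1^1·+1^0 = -1.
(a,b)_41: α=0, u≡27; β=1, v≡3 (mod 41); (27|41)=-1, (3|41)=-1; sign (−1)^0·-1^1·-1^0 = -1.
(a,b)_3: α=-4, u≡2; β=1, v≡1 (mod 3); (2|3)=-1, (1|3)=+1; sign (−1)^0·-1^1·+1^-4 = -1.
(a,b)_11: α=2, u≡1; β=0, v≡8 (mod 11); (1|11)=+1, (8|11)=-1; sign (−1)^0·+1^0·-1^2 = +1.
(a,b)_43: α=0, u≡6; β=1, v≡15 (mod 43); (6|43)=+1, (15|43)=+1; sign (−1)^0·+1^1·+1^0 = +1.
|Ram(-7, 327918)| = 4, even; anisotropic at {3, 7, 31, 41}.

[3, 7, 31, 41]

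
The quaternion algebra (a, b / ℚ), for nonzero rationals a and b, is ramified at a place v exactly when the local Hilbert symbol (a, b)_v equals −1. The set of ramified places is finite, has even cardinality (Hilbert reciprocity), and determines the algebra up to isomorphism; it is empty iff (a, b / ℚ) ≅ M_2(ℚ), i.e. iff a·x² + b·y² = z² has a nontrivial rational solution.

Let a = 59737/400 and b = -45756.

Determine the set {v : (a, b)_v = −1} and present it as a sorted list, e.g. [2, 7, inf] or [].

[41, 47]

Mod squares: a ≡ 59737, b ≡ -1271. Check v ∈ {∞, 2, 3, 5, 31, 41, 47}.
v=2: v_2(a)=-4, v_2(b)=2; units ≡ 1, 1 (mod 8); ε·ε+αω+βω = 0·0+-4·0+2·0 ≡ 0  ⇒  (a,b)_2 = +1.
v=3: a=3^0·(≡1), b=3^2·(≡1) mod 3; (1|3)=+1, (1|3)=+1; (−1)^{0·2·1}·(+1)^2·(+1)^0 = +1.
v=∞: 59737 > 0 and -1271 < 0  ⇒  (a,b)_∞ = +1.
v=41: a=41^1·(≡6), b=41^1·(≡32) mod 41; (6|41)=-1, (32|41)=+1; (−1)^{1·1·20}·(-1)^1·(+1)^1 = -1.
v=5: a=5^-2·(≡2), b=5^0·(≡4) mod 5; (2|5)=-1, (4|5)=+1; (−1)^{-2·0·2}·(-1)^0·(+1)^-2 = +1.
v=47: a=47^1·(≡4), b=47^0·(≡22) mod 47; (4|47)=+1, (22|47)=-1; (−1)^{1·0·23}·(+1)^0·(-1)^1 = -1.
v=31: a=31^1·(≡19), b=31^1·(≡12) mod 31; (19|31)=+1, (12|31)=-1; (−1)^{1·1·15}·(+1)^1·(-1)^1 = +1.
(59737, -1271 / ℚ) ramifies at {41, 47}: a division algebra.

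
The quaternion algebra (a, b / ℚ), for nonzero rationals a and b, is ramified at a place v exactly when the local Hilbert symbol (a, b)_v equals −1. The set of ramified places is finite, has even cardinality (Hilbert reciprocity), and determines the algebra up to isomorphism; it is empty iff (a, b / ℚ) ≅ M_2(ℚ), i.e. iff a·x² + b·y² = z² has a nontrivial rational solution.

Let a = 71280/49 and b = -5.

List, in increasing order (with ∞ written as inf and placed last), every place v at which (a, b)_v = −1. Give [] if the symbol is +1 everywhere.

[2, 11]

(a, b) ≡ (55, -5) mod (ℚ^×)²; places V = {2, 3, 5, 7, 11, ∞}.
(a,b)_11: α=1, u≡9; β=0, v≡6 (mod 11); (9|11)=+1, (6|11)=-1; sign (−1)^0·+1^0·-1^1 = -1.
(a,b)_7: α=-2, u≡6; β=0, v≡2 (mod 7); (6|7)=-1, (2|7)=+1; sign (−1)^0·-1^0·+1^-2 = +1.
(a,b)_2: α=4, β=0; u≡7, v≡3 (mod 8); ε(u)ε(v)=1·1, αω(v)=4·1, βω(u)=0·0; sum ≡ 1  ⇒  -1.
(a,b)_5: α=1, u≡4; β=1, v≡4 (mod 5); (4|5)=+1, (4|5)=+1; sign (−1)^0·+1^1·+1^1 = +1.
(a,b)_3: α=4, u≡1; β=0, v≡1 (mod 3); (1|3)=+1, (1|3)=+1; sign (−1)^0·+1^0·+1^4 = +1.
(a,b)_∞: sgn(55)=+, sgn(-5)=−, so +1.
|Ram(55, -5)| = 2, even; anisotropic at {2, 11}.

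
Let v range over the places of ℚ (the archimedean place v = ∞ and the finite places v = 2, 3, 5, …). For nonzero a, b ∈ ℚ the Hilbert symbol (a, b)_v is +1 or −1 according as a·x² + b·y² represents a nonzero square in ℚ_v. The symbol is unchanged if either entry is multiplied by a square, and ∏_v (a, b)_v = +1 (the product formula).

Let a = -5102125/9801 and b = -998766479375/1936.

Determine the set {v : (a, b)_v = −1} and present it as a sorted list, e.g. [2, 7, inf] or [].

[5, inf]

Mod squares: a ≡ -85, b ≡ -47. Check v ∈ {∞, 2, 3, 5, 7, 11, 17, 47}.
v=3: a=3^-4·(≡2), b=3^0·(≡1) mod 3; (2|3)=-1, (1|3)=+1; (−1)^{-4·0·1}·(-1)^0·(+1)^-4 = +1.
v=11: a=11^-2·(≡4), b=11^-2·(≡10) mod 11; (4|11)=+1, (10|11)=-1; (−1)^{-2·-2·5}·(+1)^-2·(-1)^-2 = +1.
v=5: a=5^3·(≡3), b=5^4·(≡3) mod 5; (3|5)=-1, (3|5)=-1; (−1)^{3·4·2}·(-1)^4·(-1)^3 = -1.
v=2: v_2(a)=0, v_2(b)=-4; units ≡ 3, 1 (mod 8); ε·ε+αω+βω = 1·0+0·0+-4·1 ≡ 0  ⇒  (a,b)_2 = +1.
v=47: a=47^0·(≡36), b=47^1·(≡33) mod 47; (36|47)=+1, (33|47)=-1; (−1)^{0·1·23}·(+1)^1·(-1)^0 = +1.
v=17: a=17^1·(≡3), b=17^2·(≡4) mod 17; (3|17)=-1, (4|17)=+1; (−1)^{1·2·8}·(-1)^2·(+1)^1 = +1.
v=∞: -85 < 0 and -47 < 0  ⇒  (a,b)_∞ = -1.
v=7: a=7^4·(≡3), b=7^6·(≡2) mod 7; (3|7)=-1, (2|7)=+1; (−1)^{4·6·3}·(-1)^6·(+1)^4 = +1.
(-85, -47 / ℚ) ramifies at {5, ∞}: a division algebra.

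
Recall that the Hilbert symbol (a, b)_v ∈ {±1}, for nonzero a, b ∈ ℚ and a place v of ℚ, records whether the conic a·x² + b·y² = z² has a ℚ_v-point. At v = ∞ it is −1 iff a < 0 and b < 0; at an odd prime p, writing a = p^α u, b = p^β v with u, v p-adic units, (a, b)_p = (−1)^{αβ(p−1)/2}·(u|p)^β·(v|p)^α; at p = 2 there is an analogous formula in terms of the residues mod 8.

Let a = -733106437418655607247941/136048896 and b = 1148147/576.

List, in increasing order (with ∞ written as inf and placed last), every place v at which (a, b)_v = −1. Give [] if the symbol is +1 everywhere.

(a, b) ≡ (-2403709, 1148147) mod (ℚ^×)²; places V = {2, 3, 7, 11, 13, 19, 31, 37, 53, ∞}.
(a,b)_11: α=3, u≡2; β=1, v≡5 (mod 11); (2|11)=-1, (5|11)=+1; sign (−1)^1·-1^1·+1^3 = +1.
(a,b)_3: α=-12, u≡2; β=-2, v≡2 (mod 3); (2|3)=-1, (2|3)=-1; sign (−1)^0·-1^-2·-1^-12 = +1.
(a,b)_13: α=4, u≡3; β=1, v≡9 (mod 13); (3|13)=+1, (9|13)=+1; sign (−1)^0·+1^1·+1^4 = +1.
(a,b)_2: α=-8, β=-6; u≡3, v≡3 (mod 8); ε(u)ε(v)=1·1, αω(v)=-8·1, βω(u)=-6·1; sum ≡ 1  ⇒  -1.
(a,b)_37: α=4, u≡11; β=1, v≡10 (mod 37); (11|37)=+1, (10|37)=+1; sign (−1)^0·+1^1·+1^4 = +1.
(a,b)_31: α=3, u≡29; β=1, v≡3 (mod 31); (29|31)=-1, (3|31)=-1; sign (−1)^1·-1^1·-1^3 = -1.
(a,b)_53: α=1, u≡6; β=0, v≡14 (mod 53); (6|53)=+1, (14|53)=-1; sign (−1)^0·+1^0·-1^1 = -1.
(a,b)_∞: sgn(-2403709)=−, sgn(1148147)=+, so +1.
(a,b)_7: α=3, u≡3; β=1, v≡2 (mod 7); (3|7)=-1, (2|7)=+1; sign (−1)^1·-1^1·+1^3 = +1.
(a,b)_19: α=1, u≡15; β=0, v≡12 (mod 19); (15|19)=-1, (12|19)=-1; sign (−1)^0·-1^0·-1^1 = -1.
|Ram(-2403709, 1148147)| = 4, even; anisotropic at {2, 19, 31, 53}.

[2, 19, 31, 53]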